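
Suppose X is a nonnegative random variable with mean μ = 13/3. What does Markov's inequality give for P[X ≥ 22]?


μ = E[X] = 13/3, a = 22.
Markov: P[X ≥ 22] ≤ μ/a = (13/3)/22 = 13/66.
Numerically: ≈ 0.19697.
(Since a = 22 > μ = 4.33333, the bound 13/66 is < 1 and informative.)

P[X ≥ 22] ≤ 13/66 ≈ 0.19697.


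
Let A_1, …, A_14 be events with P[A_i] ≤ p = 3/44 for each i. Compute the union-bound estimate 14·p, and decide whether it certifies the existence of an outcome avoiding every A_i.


Union bound: P[∪_{i=1}^{14} A_i] ≤ Σ_i P[A_i] ≤ 14·p = 14·(3/44) = 21/22.
Numerically: 21/22 ≈ 0.9545.
Is 21/22 < 1? YES.
Since P[∪ A_i] ≤ 21/22 < 1, the complement has P[∩ A_i^c] ≥ 1 − 21/22 = 1/22 > 0, so some outcome avoids every A_i.

14·p = 21/22 ≈ 0.9545; existence CERTIFIED by the union bound.


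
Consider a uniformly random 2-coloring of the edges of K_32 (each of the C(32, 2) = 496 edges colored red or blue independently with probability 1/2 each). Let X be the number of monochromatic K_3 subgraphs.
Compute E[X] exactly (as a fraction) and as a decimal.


Let X = Σ_S X_S over the C(32, 3) = 4960 subsets S of size 3, where X_S = 1 if the K_3 on S is monochromatic.
For a fixed S, the K_3 on S has C(3, 2) = 3 edges. P[all 3 edges red] = (1/2)^3, and likewise for blue, so P[monochromatic] = 2·(1/2)^3 = 2^{1 − 3} = 1/4.
By linearity of expectation: E[X] = C(32, 3) · 2^{1 − 3} = 4960 · 1/4 = 1240.
Numerically: E[X] ≈ 1240.0000.

E[X] = C(32,3)·2^(1−C(3,2)) = 1240 ≈ 1240.0000.


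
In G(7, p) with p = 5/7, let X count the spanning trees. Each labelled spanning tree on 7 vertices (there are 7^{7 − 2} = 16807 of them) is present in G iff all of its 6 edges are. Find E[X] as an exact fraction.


K_7 has 7^{7 − 2} = 16807 labelled spanning trees.
For each such spanning tree H, let X_H = 1 if all 6 edges of H are present in G. Then P[X_H = 1] = p^{6} = (5/7)^{6} = 15625/117649.
Summing the indicators: E[X] = Σ_H E[X_H] = 16807 · p^{6} = 16807 · 15625/117649 = 15625/7.
Numerically: E[X] ≈ 2232.1.

E[X] = 16807 · (5/7)^{6} = 15625/7 ≈ 2232.1.


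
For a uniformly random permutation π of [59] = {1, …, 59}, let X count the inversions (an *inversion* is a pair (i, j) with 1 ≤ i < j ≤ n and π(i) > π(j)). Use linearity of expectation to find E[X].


Write X = Σ X_I over the C(59, 2) = 1711 pairs i < j, with X_I the indicator of one inversion.
There are 1711 indicators.
For each fixed pair i < j, the values π(i) and π(j) are two distinct elements of {1, …, 59} in uniformly random order; by symmetry P[π(i) > π(j)] = 1/2.
By linearity: E[X] = 1711 · (1/2) = C(59, 2) · (1/2) = 1711/2 = 1711/2 ≈ 855.5000.

E[X] = 1711/2 = 855.5000.


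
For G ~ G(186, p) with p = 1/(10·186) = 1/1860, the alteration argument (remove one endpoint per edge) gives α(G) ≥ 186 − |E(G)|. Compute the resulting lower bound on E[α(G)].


E[|E(G)|] = C(186, 2)·p = 17205 · (1/1860) = 37/4.
E[α(G)] ≥ n − E[|E(G)|] = 186 − 37/4 = 707/4.
Numerically: ≈ 176.7500.
(This is only a lower bound; the true E[α(G)] may be larger.)

E[α(G)] ≥ 707/4 ≈ 176.7500.


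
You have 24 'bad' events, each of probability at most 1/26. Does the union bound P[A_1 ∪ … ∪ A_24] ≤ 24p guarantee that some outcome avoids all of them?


Union bound: P[∪_{i=1}^{24} A_i] ≤ Σ_i P[A_i] ≤ 24·p = 24·(1/26) = 12/13.
Numerically: 12/13 ≈ 0.923077.
Is 12/13 < 1? YES.
Since P[∪ A_i] ≤ 12/13 < 1, the complement has P[∩ A_i^c] ≥ 1 − 12/13 = 1/13 > 0, so some outcome avoids every A_i.

24·p = 12/13 ≈ 0.923077; existence CERTIFIED by the union bound.


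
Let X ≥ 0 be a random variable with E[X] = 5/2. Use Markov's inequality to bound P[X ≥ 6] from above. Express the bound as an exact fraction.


μ = E[X] = 5/2, a = 6.
Markov: P[X ≥ 6] ≤ μ/a = (5/2)/6 = 5/12.
Numerically: ≈ 0.416667.
(Since a = 6 > μ = 2.500000, the bound 5/12 is < 1 and informative.)

P[X ≥ 6] ≤ 5/12 ≈ 0.416667.


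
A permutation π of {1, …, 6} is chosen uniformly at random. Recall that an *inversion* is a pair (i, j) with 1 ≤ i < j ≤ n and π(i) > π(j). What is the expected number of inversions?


Write X = Σ X_I over the C(6, 2) = 15 pairs i < j, with X_I the indicator of one inversion.
There are 15 indicators.
For each fixed pair i < j, the values π(i) and π(j) are two distinct elements of {1, …, 6} in uniformly random order; by symmetry P[π(i) > π(j)] = 1/2.
By linearity: E[X] = 15 · (1/2) = C(6, 2) · (1/2) = 15/2 = 15/2 ≈ 7.50000.

E[X] = 15/2 = 7.50000.


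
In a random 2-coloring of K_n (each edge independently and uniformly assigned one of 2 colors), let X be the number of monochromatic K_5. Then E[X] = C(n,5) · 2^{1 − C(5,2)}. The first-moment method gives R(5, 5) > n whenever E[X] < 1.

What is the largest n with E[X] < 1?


We need C(n, 5) · 2^{1 − 10} < 1, i.e. C(n, 5) < 2^{10 − 1} = 512.
Check values of n near the boundary:
  n = 9: C(9, 5) = 126; 126 < 512? YES
  n = 10: C(10, 5) = 252; 252 < 512? YES
  n = 11: C(11, 5) = 462; 462 < 512? YES
  n = 12: C(12, 5) = 792; 792 < 512? NO
  n = 13: C(13, 5) = 1287; 1287 < 512? NO
  n = 14: C(14, 5) = 2002; 2002 < 512? NO
The largest n with C(n, 5) < 512 is n = 11 (where E[X] = 231/256 ≈ 0.9023438). Hence R(5, 5) > 11, i.e. R(5, 5) ≥ 12.

Largest n = 11; hence R(5, 5) > 11.


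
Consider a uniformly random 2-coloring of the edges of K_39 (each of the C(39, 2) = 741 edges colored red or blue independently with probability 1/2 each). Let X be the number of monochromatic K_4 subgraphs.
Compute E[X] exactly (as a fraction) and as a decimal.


Let X = Σ_S X_S over the C(39, 4) = 82251 subsets S of size 4, where X_S = 1 if the K_4 on S is monochromatic.
For a fixed S, the K_4 on S has C(4, 2) = 6 edges. P[all 6 edges red] = (1/2)^6, and likewise for blue, so P[monochromatic] = 2·(1/2)^6 = 2^{1 − 6} = 1/32.
Summing: E[X] = C(39, 4) · 2^{1 − 6} = 82251 · 1/32 = 82251/32.
Numerically: E[X] ≈ 2570.3438.

E[X] = C(39,4)·2^(1−C(4,2)) = 82251/32 ≈ 2570.3438.


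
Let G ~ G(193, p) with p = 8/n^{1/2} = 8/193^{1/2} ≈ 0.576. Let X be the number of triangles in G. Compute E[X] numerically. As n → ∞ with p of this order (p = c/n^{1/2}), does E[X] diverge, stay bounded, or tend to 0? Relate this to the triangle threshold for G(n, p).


Number of potential triangles: C(193, 3) = 1179616.
Each occurs with probability p³ ≈ (0.576)³ ≈ 1.90956e-01.
By linearity: E[X] = C(193, 3)·p³ ≈ 1179616 · 1.90956e-01 ≈ 225255.110.
Since α = 1/2 < 1, p = c/n^{1/2} ≫ 1/n is above the triangle threshold p ~ 1/n. Asymptotically E[X] ~ (c³/6)·n^{3(1−α)} = (8³/6)·n^{1.5} → ∞; triangles are abundant w.h.p.

E[X] ≈ 225255.110; in regime p = Θ(1/n^{1/2}) E[X] diverges (above the triangle threshold p ~ 1/n).


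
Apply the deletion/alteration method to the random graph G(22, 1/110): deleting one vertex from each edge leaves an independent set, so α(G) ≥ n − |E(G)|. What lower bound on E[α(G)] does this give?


E[|E(G)|] = C(22, 2)·p = 231 · (1/110) = 21/10.
E[α(G)] ≥ n − E[|E(G)|] = 22 − 21/10 = 199/10.
Numerically: ≈ 19.900.
(This is only a lower bound; the true E[α(G)] may be larger.)

E[α(G)] ≥ 199/10 ≈ 19.900.


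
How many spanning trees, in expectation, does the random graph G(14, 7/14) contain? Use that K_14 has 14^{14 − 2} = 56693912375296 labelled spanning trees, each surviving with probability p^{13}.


K_14 has 14^{14 − 2} = 56693912375296 labelled spanning trees.
For each such spanning tree H, let X_H = 1 if all 13 edges of H are present in G. Then P[X_H = 1] = p^{13} = (1/2)^{13} = 1/8192.
Summing the indicators: E[X] = Σ_H E[X_H] = 56693912375296 · p^{13} = 56693912375296 · 1/8192 = 13841287201/2.
Numerically: E[X] ≈ 6.921e+09.

E[X] = 56693912375296 · (1/2)^{13} = 13841287201/2 ≈ 6.921e+09.


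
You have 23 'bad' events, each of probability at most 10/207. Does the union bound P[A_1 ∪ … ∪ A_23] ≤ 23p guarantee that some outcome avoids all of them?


Union bound: P[∪_{i=1}^{23} A_i] ≤ Σ_i P[A_i] ≤ 23·p = 23·(10/207) = 10/9.
Numerically: 10/9 ≈ 1.1111.
Is 10/9 < 1? NO.
Since the bound 10/9 is ≥ 1, the union bound is uninformative here; it does NOT by itself certify existence.

23·p = 10/9 ≈ 1.1111; existence NOT certified by the union bound.


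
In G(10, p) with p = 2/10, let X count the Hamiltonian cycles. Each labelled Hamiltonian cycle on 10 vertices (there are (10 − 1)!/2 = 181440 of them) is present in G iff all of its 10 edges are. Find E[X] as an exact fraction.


K_10 has (10 − 1)!/2 = 181440 labelled Hamiltonian cycles.
For each such Hamiltonian cycle H, let X_H = 1 if all 10 edges of H are present in G. Then P[X_H = 1] = p^{10} = (1/5)^{10} = 1/9765625.
By linearity of expectation: E[X] = Σ_H E[X_H] = 181440 · p^{10} = 181440 · 1/9765625 = 36288/1953125.
Numerically: E[X] ≈ 0.01858.

E[X] = 181440 · (1/5)^{10} = 36288/1953125 ≈ 0.01858.


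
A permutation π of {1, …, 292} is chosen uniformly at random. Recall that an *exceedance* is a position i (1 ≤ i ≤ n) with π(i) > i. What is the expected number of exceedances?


Write X = Σ_{i=1}^{292} X_i, where X_i = 1_{π(i) > i}.
For each fixed i, π(i) is uniform over {1, …, 292} (marginal of a uniform permutation), so P[π(i) > i] = (n − i)/n. Summing: Σ_{i=1}^{292} (n − i)/n = (0 + 1 + … + 291)/292 = 292(292 − 1)/(2·292) = (292 − 1)/2.
Hence E[X] = Σ_{i=1}^{292} (292 − i)/292 = 291/2 ≈ 145.500000.

E[X] = 291/2 = 145.500000.


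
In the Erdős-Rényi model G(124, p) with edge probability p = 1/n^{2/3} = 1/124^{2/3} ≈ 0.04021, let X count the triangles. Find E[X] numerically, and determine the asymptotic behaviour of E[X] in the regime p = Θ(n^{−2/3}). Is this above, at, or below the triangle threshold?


Number of potential triangles: C(124, 3) = 310124.
Each occurs with probability p³ ≈ (0.04021)³ ≈ 6.503642e-05.
By linearity: E[X] = C(124, 3)·p³ ≈ 310124 · 6.503642e-05 ≈ 20.1694.
Since α = 2/3 < 1, p = c/n^{2/3} ≫ 1/n is above the triangle threshold p ~ 1/n. Asymptotically E[X] ~ (c³/6)·n^{3(1−α)} = (1³/6)·n^{1} → ∞; triangles are abundant w.h.p.

E[X] ≈ 20.1694; in regime p = Θ(1/n^{2/3}) E[X] diverges (above the triangle threshold p ~ 1/n).


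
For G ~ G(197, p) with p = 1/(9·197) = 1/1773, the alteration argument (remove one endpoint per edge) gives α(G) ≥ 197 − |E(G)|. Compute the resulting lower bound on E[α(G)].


E[|E(G)|] = C(197, 2)·p = 19306 · (1/1773) = 98/9.
E[α(G)] ≥ n − E[|E(G)|] = 197 − 98/9 = 1675/9.
Numerically: ≈ 186.1111.
(This is only a lower bound; the true E[α(G)] may be larger.)

E[α(G)] ≥ 1675/9 ≈ 186.1111.


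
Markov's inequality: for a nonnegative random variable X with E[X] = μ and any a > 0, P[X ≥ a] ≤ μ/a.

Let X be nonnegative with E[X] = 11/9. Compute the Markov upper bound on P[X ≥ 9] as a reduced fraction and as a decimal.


μ = E[X] = 11/9, a = 9.
Markov: P[X ≥ 9] ≤ μ/a = (11/9)/9 = 11/81.
Numerically: ≈ 0.136.
(Since a = 9 > μ = 1.222, the bound 11/81 is < 1 and informative.)

P[X ≥ 9] ≤ 11/81 ≈ 0.136.


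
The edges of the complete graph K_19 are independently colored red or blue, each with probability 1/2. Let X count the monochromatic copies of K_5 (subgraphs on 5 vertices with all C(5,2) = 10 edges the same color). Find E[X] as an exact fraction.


Let X = Σ_S X_S over the C(19, 5) = 11628 subsets S of size 5, where X_S = 1 if the K_5 on S is monochromatic.
For a fixed S, the K_5 on S has C(5, 2) = 10 edges. P[all 10 edges red] = (1/2)^10, and likewise for blue, so P[monochromatic] = 2·(1/2)^10 = 2^{1 − 10} = 1/512.
Summing: E[X] = C(19, 5) · 2^{1 − 10} = 11628 · 1/512 = 2907/128.
Numerically: E[X] ≈ 22.710938.

E[X] = C(19,5)·2^(1−C(5,2)) = 2907/128 ≈ 22.710938.


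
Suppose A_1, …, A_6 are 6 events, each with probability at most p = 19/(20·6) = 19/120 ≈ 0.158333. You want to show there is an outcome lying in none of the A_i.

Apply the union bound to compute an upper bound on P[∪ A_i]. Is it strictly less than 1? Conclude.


Union bound: P[∪_{i=1}^{6} A_i] ≤ Σ_i P[A_i] ≤ 6·p = 6·(19/120) = 19/20.
Numerically: 19/20 ≈ 0.950000.
Is 19/20 < 1? YES.
Since P[∪ A_i] ≤ 19/20 < 1, the complement has P[∩ A_i^c] ≥ 1 − 19/20 = 1/20 > 0, so some outcome avoids every A_i.

6·p = 19/20 ≈ 0.950000; existence CERTIFIED by the union bound.


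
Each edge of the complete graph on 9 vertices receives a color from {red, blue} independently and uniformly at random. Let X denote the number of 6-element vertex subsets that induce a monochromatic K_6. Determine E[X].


Let X = Σ_S X_S over the C(9, 6) = 84 subsets S of size 6, where X_S = 1 if the K_6 on S is monochromatic.
For a fixed S, the K_6 on S has C(6, 2) = 15 edges. P[all 15 edges red] = (1/2)^15, and likewise for blue, so P[monochromatic] = 2·(1/2)^15 = 2^{1 − 15} = 1/16384.
By linearity of expectation: E[X] = C(9, 6) · 2^{1 − 15} = 84 · 1/16384 = 21/4096.
Numerically: E[X] ≈ 0.005127.

E[X] = C(9,6)·2^(1−C(6,2)) = 21/4096 ≈ 0.005127.


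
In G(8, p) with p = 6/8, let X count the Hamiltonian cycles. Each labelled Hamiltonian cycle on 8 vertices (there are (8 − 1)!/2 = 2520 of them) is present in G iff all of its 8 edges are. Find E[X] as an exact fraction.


K_8 has (8 − 1)!/2 = 2520 labelled Hamiltonian cycles.
For each such Hamiltonian cycle H, let X_H = 1 if all 8 edges of H are present in G. Then P[X_H = 1] = p^{8} = (3/4)^{8} = 6561/65536.
By linearity of expectation: E[X] = Σ_H E[X_H] = 2520 · p^{8} = 2520 · 6561/65536 = 2066715/8192.
Numerically: E[X] ≈ 252.28.

E[X] = 2520 · (3/4)^{8} = 2066715/8192 ≈ 252.28.


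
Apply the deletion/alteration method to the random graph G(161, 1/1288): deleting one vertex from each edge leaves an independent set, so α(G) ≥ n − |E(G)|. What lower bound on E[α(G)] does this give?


E[|E(G)|] = C(161, 2)·p = 12880 · (1/1288) = 10.
E[α(G)] ≥ n − E[|E(G)|] = 161 − 10 = 151.
Numerically: ≈ 151.0000.
(This is only a lower bound; the true E[α(G)] may be larger.)

E[α(G)] ≥ 151 ≈ 151.0000.


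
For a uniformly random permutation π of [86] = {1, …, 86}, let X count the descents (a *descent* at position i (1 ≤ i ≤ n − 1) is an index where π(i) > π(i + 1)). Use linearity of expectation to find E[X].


Write X = Σ X_I over i = 1, …, 85, with X_I the indicator of one descent.
There are 85 indicators.
For each fixed i, the pair (π(i), π(i+1)) is a uniformly random ordered pair of distinct values from {1, …, 86}; by symmetry P[π(i) > π(i+1)] = 1/2.
By linearity: E[X] = 85 · (1/2) = (86 − 1) · (1/2) = 85/2 ≈ 42.500000.

E[X] = 85/2 = 42.500000.


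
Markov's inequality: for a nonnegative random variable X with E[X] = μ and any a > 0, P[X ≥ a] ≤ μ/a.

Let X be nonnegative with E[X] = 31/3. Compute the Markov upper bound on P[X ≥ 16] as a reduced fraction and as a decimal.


μ = E[X] = 31/3, a = 16.
Markov: P[X ≥ 16] ≤ μ/a = (31/3)/16 = 31/48.
Numerically: ≈ 0.646.
(Since a = 16 > μ = 10.333, the bound 31/48 is < 1 and informative.)

P[X ≥ 16] ≤ 31/48 ≈ 0.646.


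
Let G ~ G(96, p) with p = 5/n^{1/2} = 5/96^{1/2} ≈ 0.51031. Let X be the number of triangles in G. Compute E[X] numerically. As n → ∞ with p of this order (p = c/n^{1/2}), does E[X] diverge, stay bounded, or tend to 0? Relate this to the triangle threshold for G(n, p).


Number of potential triangles: C(96, 3) = 142880.
Each occurs with probability p³ ≈ (0.51031)³ ≈ 1.32893324e-01.
By linearity: E[X] = C(96, 3)·p³ ≈ 142880 · 1.32893324e-01 ≈ 18987.798093.
Since α = 1/2 < 1, p = c/n^{1/2} ≫ 1/n is above the triangle threshold p ~ 1/n. Asymptotically E[X] ~ (c³/6)·n^{3(1−α)} = (5³/6)·n^{1.5} → ∞; triangles are abundant w.h.p.

E[X] ≈ 18987.798093; in regime p = Θ(1/n^{1/2}) E[X] diverges (above the triangle threshold p ~ 1/n).


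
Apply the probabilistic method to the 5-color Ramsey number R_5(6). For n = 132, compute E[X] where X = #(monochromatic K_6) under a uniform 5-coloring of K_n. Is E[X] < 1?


E[X] = C(132, 6) · 5^{1 − 15} = 6547258432 · 5^{−14} = 6547258432/6103515625.
As a reduced fraction: E[X] = 6547258432/6103515625 ≈ 1.0727.
Is E[X] < 1? NO.
Since E[X] ≥ 1, the first-moment bound is inconclusive at n = 132; it does NOT by itself certify R_5(6) > 132.

E[X] = 6547258432/6103515625 ≈ 1.0727; E[X] ≥ 1; first-moment method inconclusive here.


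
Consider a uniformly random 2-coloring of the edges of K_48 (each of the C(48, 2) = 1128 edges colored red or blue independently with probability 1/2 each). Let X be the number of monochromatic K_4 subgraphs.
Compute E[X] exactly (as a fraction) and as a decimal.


Let X = Σ_S X_S over the C(48, 4) = 194580 subsets S of size 4, where X_S = 1 if the K_4 on S is monochromatic.
For a fixed S, the K_4 on S has C(4, 2) = 6 edges. P[all 6 edges red] = (1/2)^6, and likewise for blue, so P[monochromatic] = 2·(1/2)^6 = 2^{1 − 6} = 1/32.
Summing: E[X] = C(48, 4) · 2^{1 − 6} = 194580 · 1/32 = 48645/8.
Numerically: E[X] ≈ 6080.625000.

E[X] = C(48,4)·2^(1−C(4,2)) = 48645/8 ≈ 6080.625000.


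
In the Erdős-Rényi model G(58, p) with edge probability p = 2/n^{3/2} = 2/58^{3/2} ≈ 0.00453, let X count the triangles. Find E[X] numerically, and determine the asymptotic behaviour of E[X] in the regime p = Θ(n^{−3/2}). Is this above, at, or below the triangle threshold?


Number of potential triangles: C(58, 3) = 30856.
Each occurs with probability p³ ≈ (0.00453)³ ≈ 9.28248e-08.
By linearity: E[X] = C(58, 3)·p³ ≈ 30856 · 9.28248e-08 ≈ 0.003.
Since α = 3/2 > 1, p = c/n^{3/2} = o(1/n) is below the triangle threshold p ~ 1/n. Asymptotically E[X] ~ (c³/6)·n^{3(1−α)} = (2³/6)·n^{-1.5} → 0, so by Markov's inequality G has no triangles w.h.p.

E[X] ≈ 0.003; in regime p = Θ(1/n^{3/2}) E[X] tends to 0 (below the triangle threshold p ~ 1/n).


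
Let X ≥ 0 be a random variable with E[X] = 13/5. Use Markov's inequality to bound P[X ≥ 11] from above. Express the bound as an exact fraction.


μ = E[X] = 13/5, a = 11.
Markov: P[X ≥ 11] ≤ μ/a = (13/5)/11 = 13/55.
Numerically: ≈ 0.23636.
(Since a = 11 > μ = 2.60000, the bound 13/55 is < 1 and informative.)

P[X ≥ 11] ≤ 13/55 ≈ 0.23636.


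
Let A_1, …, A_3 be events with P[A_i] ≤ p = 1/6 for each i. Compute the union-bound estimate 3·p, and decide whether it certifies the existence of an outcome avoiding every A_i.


Union bound: P[∪_{i=1}^{3} A_i] ≤ Σ_i P[A_i] ≤ 3·p = 3·(1/6) = 1/2.
Numerically: 1/2 ≈ 0.5000.
Is 1/2 < 1? YES.
Since P[∪ A_i] ≤ 1/2 < 1, the complement has P[∩ A_i^c] ≥ 1 − 1/2 = 1/2 > 0, so some outcome avoids every A_i.

3·p = 1/2 ≈ 0.5000; existence CERTIFIED by the union bound.


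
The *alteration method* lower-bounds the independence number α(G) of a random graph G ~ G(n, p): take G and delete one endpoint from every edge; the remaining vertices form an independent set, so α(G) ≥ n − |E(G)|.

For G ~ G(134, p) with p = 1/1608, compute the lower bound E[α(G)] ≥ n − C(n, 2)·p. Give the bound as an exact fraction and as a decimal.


E[|E(G)|] = C(134, 2)·p = 8911 · (1/1608) = 133/24.
E[α(G)] ≥ n − E[|E(G)|] = 134 − 133/24 = 3083/24.
Numerically: ≈ 128.45833.
(This is only a lower bound; the true E[α(G)] may be larger.)

E[α(G)] ≥ 3083/24 ≈ 128.45833.


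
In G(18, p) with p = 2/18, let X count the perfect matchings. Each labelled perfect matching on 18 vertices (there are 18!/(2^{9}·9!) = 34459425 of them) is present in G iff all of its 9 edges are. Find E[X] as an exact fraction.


K_18 has 18!/(2^{9}·9!) = 34459425 labelled perfect matchings.
For each such perfect matching H, let X_H = 1 if all 9 edges of H are present in G. Then P[X_H = 1] = p^{9} = (1/9)^{9} = 1/387420489.
By linearity: E[X] = Σ_H E[X_H] = 34459425 · p^{9} = 34459425 · 1/387420489 = 425425/4782969.
Numerically: E[X] ≈ 0.0889458.

E[X] = 34459425 · (1/9)^{9} = 425425/4782969 ≈ 0.0889458.


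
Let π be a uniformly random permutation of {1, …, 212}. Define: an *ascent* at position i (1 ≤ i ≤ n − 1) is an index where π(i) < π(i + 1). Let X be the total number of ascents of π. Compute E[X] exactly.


Write X = Σ X_I over i = 1, …, 211, with X_I the indicator of one ascent.
There are 211 indicators.
For each fixed i, the pair (π(i), π(i+1)) is a uniformly random ordered pair of distinct values from {1, …, 212}; by symmetry P[π(i) < π(i+1)] = 1/2.
By linearity: E[X] = 211 · (1/2) = (212 − 1) · (1/2) = 211/2 ≈ 105.500000.

E[X] = 211/2 = 105.500000.


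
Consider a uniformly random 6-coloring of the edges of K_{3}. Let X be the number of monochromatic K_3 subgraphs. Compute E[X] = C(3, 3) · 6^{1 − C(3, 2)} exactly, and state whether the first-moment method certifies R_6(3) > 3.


E[X] = C(3, 3) · 6^{1 − 3} = 1 · 6^{−2} = 1/36.
As a reduced fraction: E[X] = 1/36 ≈ 0.027778.
Is E[X] < 1? YES.
Since E[X] < 1, there exists a 6-coloring of K_{3} with no monochromatic K_3; hence R_6(3) > 3.

E[X] = 1/36 ≈ 0.027778; E[X] < 1, so R_6(3) > 3.


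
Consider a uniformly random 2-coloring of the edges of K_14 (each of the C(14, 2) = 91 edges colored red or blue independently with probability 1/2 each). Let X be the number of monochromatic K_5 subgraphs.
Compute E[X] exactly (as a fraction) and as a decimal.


Let X = Σ_S X_S over the C(14, 5) = 2002 subsets S of size 5, where X_S = 1 if the K_5 on S is monochromatic.
For a fixed S, the K_5 on S has C(5, 2) = 10 edges. P[all 10 edges red] = (1/2)^10, and likewise for blue, so P[monochromatic] = 2·(1/2)^10 = 2^{1 − 10} = 1/512.
By linearity: E[X] = C(14, 5) · 2^{1 − 10} = 2002 · 1/512 = 1001/256.
Numerically: E[X] ≈ 3.91016.

E[X] = C(14,5)·2^(1−C(5,2)) = 1001/256 ≈ 3.91016.


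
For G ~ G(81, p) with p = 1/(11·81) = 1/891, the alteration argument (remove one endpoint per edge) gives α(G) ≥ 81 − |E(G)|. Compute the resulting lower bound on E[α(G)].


E[|E(G)|] = C(81, 2)·p = 3240 · (1/891) = 40/11.
E[α(G)] ≥ n − E[|E(G)|] = 81 − 40/11 = 851/11.
Numerically: ≈ 77.364.
(This is only a lower bound; the true E[α(G)] may be larger.)

E[α(G)] ≥ 851/11 ≈ 77.364.


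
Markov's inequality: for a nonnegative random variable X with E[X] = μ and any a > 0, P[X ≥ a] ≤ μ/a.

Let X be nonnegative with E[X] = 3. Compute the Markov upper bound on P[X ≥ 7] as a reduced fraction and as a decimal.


μ = E[X] = 3, a = 7.
Markov: P[X ≥ 7] ≤ μ/a = (3)/7 = 3/7.
Numerically: ≈ 0.4286.
(Since a = 7 > μ = 3.0000, the bound 3/7 is < 1 and informative.)

P[X ≥ 7] ≤ 3/7 ≈ 0.4286.


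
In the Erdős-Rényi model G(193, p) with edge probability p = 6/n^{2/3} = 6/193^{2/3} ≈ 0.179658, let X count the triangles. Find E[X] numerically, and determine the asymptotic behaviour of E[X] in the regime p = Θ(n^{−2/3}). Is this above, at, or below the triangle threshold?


Number of potential triangles: C(193, 3) = 1179616.
Each occurs with probability p³ ≈ (0.179658)³ ≈ 5.79881339e-03.
By linearity: E[X] = C(193, 3)·p³ ≈ 1179616 · 5.79881339e-03 ≈ 6840.373057.
Since α = 2/3 < 1, p = c/n^{2/3} ≫ 1/n is above the triangle threshold p ~ 1/n. Asymptotically E[X] ~ (c³/6)·n^{3(1−α)} = (6³/6)·n^{1} → ∞; triangles are abundant w.h.p.

E[X] ≈ 6840.373057; in regime p = Θ(1/n^{2/3}) E[X] diverges (above the triangle threshold p ~ 1/n).


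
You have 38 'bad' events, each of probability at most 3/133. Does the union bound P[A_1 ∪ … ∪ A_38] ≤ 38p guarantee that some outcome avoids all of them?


Union bound: P[∪_{i=1}^{38} A_i] ≤ Σ_i P[A_i] ≤ 38·p = 38·(3/133) = 6/7.
Numerically: 6/7 ≈ 0.857143.
Is 6/7 < 1? YES.
Since P[∪ A_i] ≤ 6/7 < 1, the complement has P[∩ A_i^c] ≥ 1 − 6/7 = 1/7 > 0, so some outcome avoids every A_i.

38·p = 6/7 ≈ 0.857143; existence CERTIFIED by the union bound.


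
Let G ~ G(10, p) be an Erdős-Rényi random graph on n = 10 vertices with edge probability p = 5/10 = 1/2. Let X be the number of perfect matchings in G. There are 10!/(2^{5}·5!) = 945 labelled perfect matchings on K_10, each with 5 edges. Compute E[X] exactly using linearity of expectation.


K_10 has 10!/(2^{5}·5!) = 945 labelled perfect matchings.
For each such perfect matching H, let X_H = 1 if all 5 edges of H are present in G. Then P[X_H = 1] = p^{5} = (1/2)^{5} = 1/32.
By linearity of expectation: E[X] = Σ_H E[X_H] = 945 · p^{5} = 945 · 1/32 = 945/32.
Numerically: E[X] ≈ 29.53.

E[X] = 945 · (1/2)^{5} = 945/32 ≈ 29.53.


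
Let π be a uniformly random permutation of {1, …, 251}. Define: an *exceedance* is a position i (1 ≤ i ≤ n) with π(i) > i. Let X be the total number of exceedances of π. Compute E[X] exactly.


Write X = Σ_{i=1}^{251} X_i, where X_i = 1_{π(i) > i}.
For each fixed i, π(i) is uniform over {1, …, 251} (marginal of a uniform permutation), so P[π(i) > i] = (n − i)/n. Summing: Σ_{i=1}^{251} (n − i)/n = (0 + 1 + … + 250)/251 = 251(251 − 1)/(2·251) = (251 − 1)/2.
Hence E[X] = Σ_{i=1}^{251} (251 − i)/251 = 125 ≈ 125.0000.

E[X] = 125 = 125.0000.


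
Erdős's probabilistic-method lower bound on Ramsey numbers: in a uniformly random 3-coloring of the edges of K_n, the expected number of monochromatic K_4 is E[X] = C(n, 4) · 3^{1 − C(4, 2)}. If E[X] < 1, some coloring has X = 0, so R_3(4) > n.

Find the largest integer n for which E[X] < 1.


We need C(n, 4) · 3^{1 − 6} < 1, i.e. C(n, 4) < 3^{6 − 1} = 243.
Check values of n near the boundary:
  n = 8: C(8, 4) = 70; 70 < 243? YES
  n = 9: C(9, 4) = 126; 126 < 243? YES
  n = 10: C(10, 4) = 210; 210 < 243? YES
  n = 11: C(11, 4) = 330; 330 < 243? NO
  n = 12: C(12, 4) = 495; 495 < 243? NO
The largest n with C(n, 4) < 243 is n = 10 (where E[X] = 70/81 ≈ 0.864198). Hence R_3(4) > 10, i.e. R_3(4) ≥ 11.

Largest n = 10; hence R_3(4) > 10.


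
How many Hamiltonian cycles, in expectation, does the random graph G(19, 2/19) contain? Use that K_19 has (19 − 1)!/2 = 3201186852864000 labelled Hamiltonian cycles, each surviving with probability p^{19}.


K_19 has (19 − 1)!/2 = 3201186852864000 labelled Hamiltonian cycles.
For each such Hamiltonian cycle H, let X_H = 1 if all 19 edges of H are present in G. Then P[X_H = 1] = p^{19} = (2/19)^{19} = 524288/1978419655660313589123979.
By linearity of expectation: E[X] = Σ_H E[X_H] = 3201186852864000 · p^{19} = 3201186852864000 · 524288/1978419655660313589123979 = 1678343852714360832000/1978419655660313589123979.
Numerically: E[X] ≈ 0.00084833.

E[X] = 3201186852864000 · (2/19)^{19} = 1678343852714360832000/1978419655660313589123979 ≈ 0.00084833.


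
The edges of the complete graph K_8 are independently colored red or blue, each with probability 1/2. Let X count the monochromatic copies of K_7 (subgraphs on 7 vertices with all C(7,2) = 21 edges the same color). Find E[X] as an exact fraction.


Let X = Σ_S X_S over the C(8, 7) = 8 subsets S of size 7, where X_S = 1 if the K_7 on S is monochromatic.
For a fixed S, the K_7 on S has C(7, 2) = 21 edges. P[all 21 edges red] = (1/2)^21, and likewise for blue, so P[monochromatic] = 2·(1/2)^21 = 2^{1 − 21} = 1/1048576.
By linearity of expectation: E[X] = C(8, 7) · 2^{1 − 21} = 8 · 1/1048576 = 1/131072.
Numerically: E[X] ≈ 0.000.

E[X] = C(8,7)·2^(1−C(7,2)) = 1/131072 ≈ 0.000.


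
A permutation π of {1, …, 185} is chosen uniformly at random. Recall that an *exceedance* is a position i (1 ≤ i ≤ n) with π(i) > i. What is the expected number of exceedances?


Write X = Σ_{i=1}^{185} X_i, where X_i = 1_{π(i) > i}.
For each fixed i, π(i) is uniform over {1, …, 185} (marginal of a uniform permutation), so P[π(i) > i] = (n − i)/n. Summing: Σ_{i=1}^{185} (n − i)/n = (0 + 1 + … + 184)/185 = 185(185 − 1)/(2·185) = (185 − 1)/2.
Hence E[X] = Σ_{i=1}^{185} (185 − i)/185 = 92 ≈ 92.000000.

E[X] = 92 = 92.000000.


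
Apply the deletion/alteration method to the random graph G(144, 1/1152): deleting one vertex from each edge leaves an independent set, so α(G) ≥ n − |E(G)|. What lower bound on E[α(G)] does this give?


E[|E(G)|] = C(144, 2)·p = 10296 · (1/1152) = 143/16.
E[α(G)] ≥ n − E[|E(G)|] = 144 − 143/16 = 2161/16.
Numerically: ≈ 135.0625.
(This is only a lower bound; the true E[α(G)] may be larger.)

E[α(G)] ≥ 2161/16 ≈ 135.0625.


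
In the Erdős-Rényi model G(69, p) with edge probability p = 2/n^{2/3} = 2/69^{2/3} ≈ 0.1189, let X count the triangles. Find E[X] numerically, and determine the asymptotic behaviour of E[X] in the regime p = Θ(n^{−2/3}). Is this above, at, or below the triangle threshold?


Number of potential triangles: C(69, 3) = 52394.
Each occurs with probability p³ ≈ (0.1189)³ ≈ 1.680319e-03.
By linearity: E[X] = C(69, 3)·p³ ≈ 52394 · 1.680319e-03 ≈ 88.0386.
Since α = 2/3 < 1, p = c/n^{2/3} ≫ 1/n is above the triangle threshold p ~ 1/n. Asymptotically E[X] ~ (c³/6)·n^{3(1−α)} = (2³/6)·n^{1} → ∞; triangles are abundant w.h.p.

E[X] ≈ 88.0386; in regime p = Θ(1/n^{2/3}) E[X] diverges (above the triangle threshold p ~ 1/n).


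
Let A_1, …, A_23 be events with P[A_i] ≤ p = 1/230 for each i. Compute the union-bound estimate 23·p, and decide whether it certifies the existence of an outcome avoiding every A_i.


Union bound: P[∪_{i=1}^{23} A_i] ≤ Σ_i P[A_i] ≤ 23·p = 23·(1/230) = 1/10.
Numerically: 1/10 ≈ 0.100.
Is 1/10 < 1? YES.
Since P[∪ A_i] ≤ 1/10 < 1, the complement has P[∩ A_i^c] ≥ 1 − 1/10 = 9/10 > 0, so some outcome avoids every A_i.

23·p = 1/10 ≈ 0.100; existence CERTIFIED by the union bound.


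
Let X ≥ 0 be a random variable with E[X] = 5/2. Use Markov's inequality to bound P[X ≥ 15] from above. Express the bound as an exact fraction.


μ = E[X] = 5/2, a = 15.
Markov: P[X ≥ 15] ≤ μ/a = (5/2)/15 = 1/6.
Numerically: ≈ 0.166667.
(Since a = 15 > μ = 2.500000, the bound 1/6 is < 1 and informative.)

P[X ≥ 15] ≤ 1/6 ≈ 0.166667.


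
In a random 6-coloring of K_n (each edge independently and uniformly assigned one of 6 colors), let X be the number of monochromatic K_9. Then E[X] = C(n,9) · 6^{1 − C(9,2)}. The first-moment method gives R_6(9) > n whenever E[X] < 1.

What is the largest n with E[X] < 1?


We need C(n, 9) · 6^{1 − 36} < 1, i.e. C(n, 9) < 6^{36 − 1} = 1719070799748422591028658176.
Check values of n near the boundary:
  n = 4407: C(4407, 9) = 1713856532599459170657070050; 1713856532599459170657070050 < 1719070799748422591028658176? YES
  n = 4408: C(4408, 9) = 1717362945146264156457459600; 1717362945146264156457459600 < 1719070799748422591028658176? YES
  n = 4409: C(4409, 9) = 1720875732988608787686577131; 1720875732988608787686577131 < 1719070799748422591028658176? NO
  n = 4410: C(4410, 9) = 1724394906266704102180823710; 1724394906266704102180823710 < 1719070799748422591028658176? NO
  n = 4411: C(4411, 9) = 1727920475134582415883601405; 1727920475134582415883601405 < 1719070799748422591028658176? NO
The largest n with C(n, 9) < 1719070799748422591028658176 is n = 4408 (where E[X] = 35778394690547169926197075/35813974994758803979763712 ≈ 0.999007). Hence R_6(9) > 4408, i.e. R_6(9) ≥ 4409.

Largest n = 4408; hence R_6(9) > 4408.


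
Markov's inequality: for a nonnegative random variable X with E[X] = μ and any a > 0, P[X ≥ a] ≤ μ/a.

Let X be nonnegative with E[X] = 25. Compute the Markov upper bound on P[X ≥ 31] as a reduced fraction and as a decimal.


μ = E[X] = 25, a = 31.
Markov: P[X ≥ 31] ≤ μ/a = (25)/31 = 25/31.
Numerically: ≈ 0.80645.
(Since a = 31 > μ = 25.00000, the bound 25/31 is < 1 and informative.)

P[X ≥ 31] ≤ 25/31 ≈ 0.80645.


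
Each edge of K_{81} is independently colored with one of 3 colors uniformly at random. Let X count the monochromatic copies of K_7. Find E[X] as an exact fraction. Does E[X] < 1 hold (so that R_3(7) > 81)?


E[X] = C(81, 7) · 3^{1 − 21} = 3477216600 · 3^{−20} = 3477216600/3486784401.
As a reduced fraction: E[X] = 42928600/43046721 ≈ 0.9973.
Is E[X] < 1? YES.
Since E[X] < 1, there exists a 3-coloring of K_{81} with no monochromatic K_7; hence R_3(7) > 81.

E[X] = 42928600/43046721 ≈ 0.9973; E[X] < 1, so R_3(7) > 81.


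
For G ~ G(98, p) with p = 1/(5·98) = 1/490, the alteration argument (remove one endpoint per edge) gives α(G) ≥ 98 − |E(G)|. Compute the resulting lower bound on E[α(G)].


E[|E(G)|] = C(98, 2)·p = 4753 · (1/490) = 97/10.
E[α(G)] ≥ n − E[|E(G)|] = 98 − 97/10 = 883/10.
Numerically: ≈ 88.3000.
(This is only a lower bound; the true E[α(G)] may be larger.)

E[α(G)] ≥ 883/10 ≈ 88.3000.


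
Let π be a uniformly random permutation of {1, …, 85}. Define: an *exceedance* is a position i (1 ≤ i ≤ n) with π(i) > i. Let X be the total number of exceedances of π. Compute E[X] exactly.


Write X = Σ_{i=1}^{85} X_i, where X_i = 1_{π(i) > i}.
For each fixed i, π(i) is uniform over {1, …, 85} (marginal of a uniform permutation), so P[π(i) > i] = (n − i)/n. Summing: Σ_{i=1}^{85} (n − i)/n = (0 + 1 + … + 84)/85 = 85(85 − 1)/(2·85) = (85 − 1)/2.
Hence E[X] = Σ_{i=1}^{85} (85 − i)/85 = 42 ≈ 42.00000.

E[X] = 42 = 42.00000.


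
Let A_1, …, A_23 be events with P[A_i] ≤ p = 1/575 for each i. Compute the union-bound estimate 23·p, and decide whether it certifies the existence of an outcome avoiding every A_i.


Union bound: P[∪_{i=1}^{23} A_i] ≤ Σ_i P[A_i] ≤ 23·p = 23·(1/575) = 1/25.
Numerically: 1/25 ≈ 0.04000.
Is 1/25 < 1? YES.
Since P[∪ A_i] ≤ 1/25 < 1, the complement has P[∩ A_i^c] ≥ 1 − 1/25 = 24/25 > 0, so some outcome avoids every A_i.

23·p = 1/25 ≈ 0.04000; existence CERTIFIED by the union bound.


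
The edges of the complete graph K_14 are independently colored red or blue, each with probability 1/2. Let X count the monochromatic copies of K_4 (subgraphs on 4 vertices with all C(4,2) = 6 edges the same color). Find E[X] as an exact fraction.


Let X = Σ_S X_S over the C(14, 4) = 1001 subsets S of size 4, where X_S = 1 if the K_4 on S is monochromatic.
For a fixed S, the K_4 on S has C(4, 2) = 6 edges. P[all 6 edges red] = (1/2)^6, and likewise for blue, so P[monochromatic] = 2·(1/2)^6 = 2^{1 − 6} = 1/32.
Summing: E[X] = C(14, 4) · 2^{1 − 6} = 1001 · 1/32 = 1001/32.
Numerically: E[X] ≈ 31.2812.

E[X] = C(14,4)·2^(1−C(4,2)) = 1001/32 ≈ 31.2812.


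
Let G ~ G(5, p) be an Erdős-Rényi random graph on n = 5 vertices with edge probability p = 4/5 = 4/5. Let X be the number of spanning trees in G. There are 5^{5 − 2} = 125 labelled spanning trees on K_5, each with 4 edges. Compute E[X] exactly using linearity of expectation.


K_5 has 5^{5 − 2} = 125 labelled spanning trees.
For each such spanning tree H, let X_H = 1 if all 4 edges of H are present in G. Then P[X_H = 1] = p^{4} = (4/5)^{4} = 256/625.
By linearity: E[X] = Σ_H E[X_H] = 125 · p^{4} = 125 · 256/625 = 256/5.
Numerically: E[X] ≈ 51.2.

E[X] = 125 · (4/5)^{4} = 256/5 ≈ 51.2.


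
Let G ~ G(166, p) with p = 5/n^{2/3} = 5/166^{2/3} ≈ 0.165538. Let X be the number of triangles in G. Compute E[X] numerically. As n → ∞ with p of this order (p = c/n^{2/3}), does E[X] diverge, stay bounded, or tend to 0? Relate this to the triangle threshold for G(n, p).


Number of potential triangles: C(166, 3) = 748660.
Each occurs with probability p³ ≈ (0.165538)³ ≈ 4.53621716e-03.
By linearity: E[X] = C(166, 3)·p³ ≈ 748660 · 4.53621716e-03 ≈ 3396.084337.
Since α = 2/3 < 1, p = c/n^{2/3} ≫ 1/n is above the triangle threshold p ~ 1/n. Asymptotically E[X] ~ (c³/6)·n^{3(1−α)} = (5³/6)·n^{1} → ∞; triangles are abundant w.h.p.

E[X] ≈ 3396.084337; in regime p = Θ(1/n^{2/3}) E[X] diverges (above the triangle threshold p ~ 1/n).


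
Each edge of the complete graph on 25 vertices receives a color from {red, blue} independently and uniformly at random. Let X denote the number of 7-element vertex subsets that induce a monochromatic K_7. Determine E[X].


Let X = Σ_S X_S over the C(25, 7) = 480700 subsets S of size 7, where X_S = 1 if the K_7 on S is monochromatic.
For a fixed S, the K_7 on S has C(7, 2) = 21 edges. P[all 21 edges red] = (1/2)^21, and likewise for blue, so P[monochromatic] = 2·(1/2)^21 = 2^{1 − 21} = 1/1048576.
By linearity: E[X] = C(25, 7) · 2^{1 − 21} = 480700 · 1/1048576 = 120175/262144.
Numerically: E[X] ≈ 0.4584.

E[X] = C(25,7)·2^(1−C(7,2)) = 120175/262144 ≈ 0.4584.


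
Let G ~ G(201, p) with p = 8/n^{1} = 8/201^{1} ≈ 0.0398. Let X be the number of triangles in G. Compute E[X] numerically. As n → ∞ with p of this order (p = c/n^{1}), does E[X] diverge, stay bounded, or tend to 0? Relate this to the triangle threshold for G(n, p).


Number of potential triangles: C(201, 3) = 1333300.
Each occurs with probability p³ ≈ (0.0398)³ ≈ 6.304952e-05.
By linearity: E[X] = C(201, 3)·p³ ≈ 1333300 · 6.304952e-05 ≈ 84.0639.
Here α = 1, so p = 8/n is exactly at the triangle threshold p ~ 1/n. Asymptotically E[X] → c³/6 = 8³/6 = 256/3 ≈ 85.3333, a bounded constant. In this regime the triangle count is asymptotically Poisson(c³/6).

E[X] ≈ 84.0639; in regime p = Θ(1/n^{1}) E[X] stays bounded (at the triangle threshold p ~ 1/n).


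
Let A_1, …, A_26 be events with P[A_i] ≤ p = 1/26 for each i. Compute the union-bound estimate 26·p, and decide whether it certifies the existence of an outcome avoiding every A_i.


Union bound: P[∪_{i=1}^{26} A_i] ≤ Σ_i P[A_i] ≤ 26·p = 26·(1/26) = 1.
Numerically: 1 ≈ 1.0000000.
Is 1 < 1? NO.
Since the bound 1 is ≥ 1, the union bound is uninformative here; it does NOT by itself certify existence.

26·p = 1 ≈ 1.0000000; existence NOT certified by the union bound.


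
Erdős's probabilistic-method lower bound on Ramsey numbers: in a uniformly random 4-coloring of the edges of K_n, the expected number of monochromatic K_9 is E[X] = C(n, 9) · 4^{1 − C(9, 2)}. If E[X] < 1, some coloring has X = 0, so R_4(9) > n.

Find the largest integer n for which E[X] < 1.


We need C(n, 9) · 4^{1 − 36} < 1, i.e. C(n, 9) < 4^{36 − 1} = 1180591620717411303424.
Check values of n near the boundary:
  n = 911: C(911, 9) = 1144686900492291197405; 1144686900492291197405 < 1180591620717411303424? YES
  n = 912: C(912, 9) = 1156095740032081475120; 1156095740032081475120 < 1180591620717411303424? YES
  n = 913: C(913, 9) = 1167605542753639808390; 1167605542753639808390 < 1180591620717411303424? YES
  n = 914: C(914, 9) = 1179217089587653905932; 1179217089587653905932 < 1180591620717411303424? YES
  n = 915: C(915, 9) = 1190931166636537885130; 1190931166636537885130 < 1180591620717411303424? NO
The largest n with C(n, 9) < 1180591620717411303424 is n = 914 (where E[X] = 294804272396913476483/295147905179352825856 ≈ 0.998836). Hence R_4(9) > 914, i.e. R_4(9) ≥ 915.

Largest n = 914; hence R_4(9) > 914.


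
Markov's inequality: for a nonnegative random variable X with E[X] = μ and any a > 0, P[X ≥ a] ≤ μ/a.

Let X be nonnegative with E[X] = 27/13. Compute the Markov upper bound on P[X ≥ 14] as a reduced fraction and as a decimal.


μ = E[X] = 27/13, a = 14.
Markov: P[X ≥ 14] ≤ μ/a = (27/13)/14 = 27/182.
Numerically: ≈ 0.148.
(Since a = 14 > μ = 2.077, the bound 27/182 is < 1 and informative.)

P[X ≥ 14] ≤ 27/182 ≈ 0.148.


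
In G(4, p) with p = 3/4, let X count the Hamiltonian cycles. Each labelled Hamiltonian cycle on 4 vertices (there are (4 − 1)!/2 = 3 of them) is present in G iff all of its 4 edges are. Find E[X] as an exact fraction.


K_4 has (4 − 1)!/2 = 3 labelled Hamiltonian cycles.
For each such Hamiltonian cycle H, let X_H = 1 if all 4 edges of H are present in G. Then P[X_H = 1] = p^{4} = (3/4)^{4} = 81/256.
By linearity of expectation: E[X] = Σ_H E[X_H] = 3 · p^{4} = 3 · 81/256 = 243/256.
Numerically: E[X] ≈ 0.94922.

E[X] = 3 · (3/4)^{4} = 243/256 ≈ 0.94922.
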